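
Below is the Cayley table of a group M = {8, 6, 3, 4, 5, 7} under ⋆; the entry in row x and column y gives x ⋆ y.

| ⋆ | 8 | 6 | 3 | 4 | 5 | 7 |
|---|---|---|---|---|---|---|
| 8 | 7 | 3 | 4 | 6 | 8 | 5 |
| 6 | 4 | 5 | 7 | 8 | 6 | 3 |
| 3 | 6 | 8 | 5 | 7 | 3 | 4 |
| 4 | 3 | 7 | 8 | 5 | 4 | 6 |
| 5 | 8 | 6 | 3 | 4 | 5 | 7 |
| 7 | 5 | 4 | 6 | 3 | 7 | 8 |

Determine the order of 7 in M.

The identity element is 5 (its row matches the header).
7^1 = 7
7^2 = 7 ⋆ 7 = 8
7^3 = 8 ⋆ 7 = 5
The first power of 7 equal to the identity is 7^3, so ord(7) = 3.

3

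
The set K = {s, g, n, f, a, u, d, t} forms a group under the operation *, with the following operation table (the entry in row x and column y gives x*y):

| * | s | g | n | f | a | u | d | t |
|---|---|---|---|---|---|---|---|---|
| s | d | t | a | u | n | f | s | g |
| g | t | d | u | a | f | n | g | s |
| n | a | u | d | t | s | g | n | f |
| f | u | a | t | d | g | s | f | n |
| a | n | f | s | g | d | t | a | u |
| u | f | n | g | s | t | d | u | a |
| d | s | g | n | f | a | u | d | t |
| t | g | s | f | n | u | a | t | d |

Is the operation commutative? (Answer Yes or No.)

Yes

Check whether the table is symmetric across its main diagonal.
Every entry (row x, col y) equals the entry (row y, col x), so K is abelian.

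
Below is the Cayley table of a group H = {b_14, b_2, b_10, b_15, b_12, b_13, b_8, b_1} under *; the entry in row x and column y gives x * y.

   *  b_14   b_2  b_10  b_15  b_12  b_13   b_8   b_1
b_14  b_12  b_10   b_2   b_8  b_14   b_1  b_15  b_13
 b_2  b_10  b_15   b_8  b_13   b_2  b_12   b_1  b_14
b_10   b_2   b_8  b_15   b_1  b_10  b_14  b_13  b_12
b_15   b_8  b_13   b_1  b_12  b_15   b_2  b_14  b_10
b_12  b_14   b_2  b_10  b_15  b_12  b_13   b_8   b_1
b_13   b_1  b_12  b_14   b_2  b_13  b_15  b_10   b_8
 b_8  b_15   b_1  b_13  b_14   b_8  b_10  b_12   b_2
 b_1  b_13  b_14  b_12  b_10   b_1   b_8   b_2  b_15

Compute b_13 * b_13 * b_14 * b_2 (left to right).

b_1

b_13 * b_13 = b_15
b_15 * b_14 = b_8
b_8 * b_2 = b_1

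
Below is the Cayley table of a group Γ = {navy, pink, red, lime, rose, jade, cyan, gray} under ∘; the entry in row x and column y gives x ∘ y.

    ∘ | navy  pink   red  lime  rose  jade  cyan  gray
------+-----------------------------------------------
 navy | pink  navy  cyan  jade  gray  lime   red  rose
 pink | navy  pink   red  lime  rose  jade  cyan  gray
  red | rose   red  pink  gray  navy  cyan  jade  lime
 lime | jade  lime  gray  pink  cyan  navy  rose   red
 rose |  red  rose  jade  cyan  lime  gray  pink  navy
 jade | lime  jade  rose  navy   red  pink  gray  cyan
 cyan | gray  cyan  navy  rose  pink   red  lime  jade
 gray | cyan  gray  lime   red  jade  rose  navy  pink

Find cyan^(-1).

rose

First locate the identity: row pink matches the header, so pink is the identity.
Scan row cyan for pink: cyan ∘ rose = pink. Hence cyan^(-1) = rose.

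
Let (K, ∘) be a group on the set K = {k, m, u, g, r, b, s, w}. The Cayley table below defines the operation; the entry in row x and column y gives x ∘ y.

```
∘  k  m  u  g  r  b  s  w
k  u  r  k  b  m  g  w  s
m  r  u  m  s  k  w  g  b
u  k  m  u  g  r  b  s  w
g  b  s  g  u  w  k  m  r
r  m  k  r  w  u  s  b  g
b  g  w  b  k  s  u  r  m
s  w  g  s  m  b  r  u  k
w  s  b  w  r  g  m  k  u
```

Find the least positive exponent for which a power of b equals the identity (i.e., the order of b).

The identity element is u (its row matches the header).
b^1 = b
b^2 = b ∘ b = u
The first power of b equal to the identity is b^2, so ord(b) = 2.

2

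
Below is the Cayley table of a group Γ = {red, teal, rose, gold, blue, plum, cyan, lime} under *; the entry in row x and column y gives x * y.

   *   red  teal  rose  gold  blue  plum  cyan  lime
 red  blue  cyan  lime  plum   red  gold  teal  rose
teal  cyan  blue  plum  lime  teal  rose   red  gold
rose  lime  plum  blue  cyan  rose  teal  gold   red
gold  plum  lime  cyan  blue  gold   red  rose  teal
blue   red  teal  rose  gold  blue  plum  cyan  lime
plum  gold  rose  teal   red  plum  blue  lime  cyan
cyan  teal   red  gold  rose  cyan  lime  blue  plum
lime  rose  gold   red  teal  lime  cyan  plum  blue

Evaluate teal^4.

teal^1 = teal
teal^2 = teal * teal = blue
teal^3 = blue * teal = teal
teal^4 = teal * teal = blue

blue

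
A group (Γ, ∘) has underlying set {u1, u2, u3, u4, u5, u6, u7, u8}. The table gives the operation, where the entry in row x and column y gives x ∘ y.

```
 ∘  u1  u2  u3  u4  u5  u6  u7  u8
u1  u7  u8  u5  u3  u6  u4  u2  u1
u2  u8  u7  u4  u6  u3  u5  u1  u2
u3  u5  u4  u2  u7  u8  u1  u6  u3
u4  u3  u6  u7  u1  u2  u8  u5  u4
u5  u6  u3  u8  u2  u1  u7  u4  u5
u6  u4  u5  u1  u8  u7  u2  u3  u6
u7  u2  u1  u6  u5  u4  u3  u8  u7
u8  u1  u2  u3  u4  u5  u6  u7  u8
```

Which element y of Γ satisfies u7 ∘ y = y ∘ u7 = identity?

u7

First locate the identity: row u8 matches the header, so u8 is the identity.
Scan row u7 for u8: u7 ∘ u7 = u8. Hence u7^(-1) = u7.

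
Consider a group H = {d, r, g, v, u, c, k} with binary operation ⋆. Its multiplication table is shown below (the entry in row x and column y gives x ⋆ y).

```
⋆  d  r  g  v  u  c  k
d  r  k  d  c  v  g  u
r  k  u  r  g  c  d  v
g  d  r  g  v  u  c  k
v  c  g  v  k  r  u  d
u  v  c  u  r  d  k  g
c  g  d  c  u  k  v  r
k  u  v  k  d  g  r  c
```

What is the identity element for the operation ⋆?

g

The identity e satisfies e ⋆ x = x for all x, so its row in the table reproduces the column headers.
Row g reads: d, r, g, v, u, c, k — exactly the header order. So g is the identity.
(Structurally, H here is isomorphic to the cyclic group Z_7.)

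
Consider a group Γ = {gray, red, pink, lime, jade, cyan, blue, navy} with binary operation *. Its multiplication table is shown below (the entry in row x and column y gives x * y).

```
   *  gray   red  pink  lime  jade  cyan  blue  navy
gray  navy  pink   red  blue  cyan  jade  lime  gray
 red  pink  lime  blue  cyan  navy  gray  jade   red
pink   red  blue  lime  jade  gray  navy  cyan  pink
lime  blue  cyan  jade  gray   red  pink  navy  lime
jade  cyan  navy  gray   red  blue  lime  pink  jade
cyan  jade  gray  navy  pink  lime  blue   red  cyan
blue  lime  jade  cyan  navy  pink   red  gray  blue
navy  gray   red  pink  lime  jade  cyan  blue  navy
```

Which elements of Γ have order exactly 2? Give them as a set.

Identity is navy. Compute the order of each non-identity element by repeated multiplication:
  gray: gray → navy  (order 2)
  red: red → lime → cyan → gray → pink → blue → jade → navy  (order 8)
  pink: pink → lime → jade → gray → red → blue → cyan → navy  (order 8)
  lime: lime → gray → blue → navy  (order 4)
  jade: jade → blue → pink → gray → cyan → lime → red → navy  (order 8)
  cyan: cyan → blue → red → gray → jade → lime → pink → navy  (order 8)
  blue: blue → gray → lime → navy  (order 4)
Elements of order 2: {gray}.
(Structurally, Γ here is isomorphic to the cyclic group Z_8.)

{gray}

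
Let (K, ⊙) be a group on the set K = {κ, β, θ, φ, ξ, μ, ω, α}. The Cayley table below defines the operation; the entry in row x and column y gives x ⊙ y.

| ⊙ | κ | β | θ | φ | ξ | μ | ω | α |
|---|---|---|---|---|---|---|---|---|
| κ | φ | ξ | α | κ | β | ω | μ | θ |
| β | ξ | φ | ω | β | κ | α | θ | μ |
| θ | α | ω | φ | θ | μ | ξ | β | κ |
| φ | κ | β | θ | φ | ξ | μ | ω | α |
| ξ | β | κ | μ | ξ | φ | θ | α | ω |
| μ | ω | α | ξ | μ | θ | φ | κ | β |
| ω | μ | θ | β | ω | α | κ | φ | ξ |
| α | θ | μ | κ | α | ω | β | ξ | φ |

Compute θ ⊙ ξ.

μ

Read row θ, column ξ: θ ⊙ ξ = μ.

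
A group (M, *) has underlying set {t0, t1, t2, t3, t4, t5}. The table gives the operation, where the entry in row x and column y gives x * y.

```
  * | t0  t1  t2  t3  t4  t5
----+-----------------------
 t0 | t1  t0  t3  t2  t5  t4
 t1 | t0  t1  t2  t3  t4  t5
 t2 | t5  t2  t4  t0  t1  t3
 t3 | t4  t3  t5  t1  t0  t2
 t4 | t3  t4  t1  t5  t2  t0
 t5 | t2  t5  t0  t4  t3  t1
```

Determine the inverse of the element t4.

First locate the identity: row t1 matches the header, so t1 is the identity.
Scan row t4 for t1: t4 * t2 = t1. Hence t4^(-1) = t2.

t2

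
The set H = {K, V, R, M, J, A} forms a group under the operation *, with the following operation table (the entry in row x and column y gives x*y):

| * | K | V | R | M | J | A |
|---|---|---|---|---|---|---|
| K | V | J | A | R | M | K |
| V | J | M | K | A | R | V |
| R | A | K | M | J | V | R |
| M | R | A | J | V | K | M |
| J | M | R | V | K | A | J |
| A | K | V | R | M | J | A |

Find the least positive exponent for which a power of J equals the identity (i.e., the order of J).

The identity element is A (its row matches the header).
J^1 = J
J^2 = J*J = A
The first power of J equal to the identity is J^2, so ord(J) = 2.

2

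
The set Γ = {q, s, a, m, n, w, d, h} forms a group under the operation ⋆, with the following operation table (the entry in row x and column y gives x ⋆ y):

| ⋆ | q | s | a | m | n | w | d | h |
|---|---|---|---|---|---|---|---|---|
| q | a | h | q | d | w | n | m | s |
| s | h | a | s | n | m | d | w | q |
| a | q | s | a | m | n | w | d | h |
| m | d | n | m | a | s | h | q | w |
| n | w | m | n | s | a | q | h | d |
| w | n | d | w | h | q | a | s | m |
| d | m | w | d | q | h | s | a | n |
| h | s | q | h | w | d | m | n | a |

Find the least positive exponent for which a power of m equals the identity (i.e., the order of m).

2

The identity element is a (its row matches the header).
m^1 = m
m^2 = m ⋆ m = a
The first power of m equal to the identity is m^2, so ord(m) = 2.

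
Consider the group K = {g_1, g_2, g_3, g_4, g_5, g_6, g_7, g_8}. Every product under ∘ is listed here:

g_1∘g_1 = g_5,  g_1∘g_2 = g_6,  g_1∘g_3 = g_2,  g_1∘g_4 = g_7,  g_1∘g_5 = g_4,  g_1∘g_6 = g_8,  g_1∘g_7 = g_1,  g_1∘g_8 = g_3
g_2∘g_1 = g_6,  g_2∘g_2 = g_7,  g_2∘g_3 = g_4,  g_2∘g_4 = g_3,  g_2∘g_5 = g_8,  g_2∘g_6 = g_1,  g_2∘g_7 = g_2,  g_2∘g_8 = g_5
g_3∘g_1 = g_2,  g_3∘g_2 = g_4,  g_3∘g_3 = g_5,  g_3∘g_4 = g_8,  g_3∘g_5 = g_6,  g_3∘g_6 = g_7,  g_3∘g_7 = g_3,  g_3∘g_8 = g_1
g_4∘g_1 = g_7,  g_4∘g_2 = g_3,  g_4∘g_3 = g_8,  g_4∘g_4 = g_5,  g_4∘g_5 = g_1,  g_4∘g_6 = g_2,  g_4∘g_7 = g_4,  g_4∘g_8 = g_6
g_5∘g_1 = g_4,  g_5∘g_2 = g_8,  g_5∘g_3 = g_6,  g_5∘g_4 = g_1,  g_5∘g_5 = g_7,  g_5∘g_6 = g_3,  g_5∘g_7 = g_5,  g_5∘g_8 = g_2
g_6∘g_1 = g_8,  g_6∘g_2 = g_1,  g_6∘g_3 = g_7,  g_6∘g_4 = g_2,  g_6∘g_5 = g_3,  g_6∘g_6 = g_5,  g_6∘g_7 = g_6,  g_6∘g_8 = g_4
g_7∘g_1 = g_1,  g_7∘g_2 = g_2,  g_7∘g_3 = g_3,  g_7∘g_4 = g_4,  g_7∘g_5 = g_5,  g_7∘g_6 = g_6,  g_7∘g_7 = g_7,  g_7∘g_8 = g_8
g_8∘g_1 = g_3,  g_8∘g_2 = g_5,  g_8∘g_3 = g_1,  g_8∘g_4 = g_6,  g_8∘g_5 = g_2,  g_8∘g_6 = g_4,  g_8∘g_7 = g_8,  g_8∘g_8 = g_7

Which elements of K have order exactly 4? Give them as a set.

Identity is g_7. Compute the order of each non-identity element by repeated multiplication:
  g_1: g_1 → g_5 → g_4 → g_7  (order 4)
  g_2: g_2 → g_7  (order 2)
  g_3: g_3 → g_5 → g_6 → g_7  (order 4)
  g_4: g_4 → g_5 → g_1 → g_7  (order 4)
  g_5: g_5 → g_7  (order 2)
  g_6: g_6 → g_5 → g_3 → g_7  (order 4)
  g_8: g_8 → g_7  (order 2)
Elements of order 4: {g_1, g_3, g_4, g_6}.
(Structurally, K here is isomorphic to Z_2 x Z_4.)

{g_1, g_3, g_4, g_6}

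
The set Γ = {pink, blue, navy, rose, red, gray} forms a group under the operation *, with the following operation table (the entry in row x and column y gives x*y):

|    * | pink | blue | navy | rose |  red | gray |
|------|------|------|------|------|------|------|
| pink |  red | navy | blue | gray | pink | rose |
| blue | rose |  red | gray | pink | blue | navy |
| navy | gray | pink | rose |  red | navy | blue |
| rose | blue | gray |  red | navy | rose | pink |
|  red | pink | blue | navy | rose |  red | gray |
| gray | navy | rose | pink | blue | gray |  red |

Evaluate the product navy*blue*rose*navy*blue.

navy*blue = pink
pink*rose = gray
gray*navy = pink
pink*blue = navy

navy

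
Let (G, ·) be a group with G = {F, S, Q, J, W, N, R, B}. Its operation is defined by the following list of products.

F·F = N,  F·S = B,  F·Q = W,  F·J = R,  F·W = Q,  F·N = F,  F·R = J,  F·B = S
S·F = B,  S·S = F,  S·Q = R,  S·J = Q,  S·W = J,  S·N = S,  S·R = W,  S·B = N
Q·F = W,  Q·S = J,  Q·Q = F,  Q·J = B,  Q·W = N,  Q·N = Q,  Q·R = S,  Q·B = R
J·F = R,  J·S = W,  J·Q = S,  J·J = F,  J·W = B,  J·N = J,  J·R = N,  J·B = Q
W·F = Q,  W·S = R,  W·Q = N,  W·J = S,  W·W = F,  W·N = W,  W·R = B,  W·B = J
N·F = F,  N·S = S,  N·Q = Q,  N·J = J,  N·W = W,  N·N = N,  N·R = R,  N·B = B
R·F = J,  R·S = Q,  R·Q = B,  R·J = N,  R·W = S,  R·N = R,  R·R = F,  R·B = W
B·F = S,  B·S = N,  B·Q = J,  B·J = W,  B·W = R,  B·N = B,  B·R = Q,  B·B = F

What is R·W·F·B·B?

R·W = S
S·F = B
B·B = F
F·B = S
(Structurally, G here is isomorphic to the quaternion group Q_8.)

S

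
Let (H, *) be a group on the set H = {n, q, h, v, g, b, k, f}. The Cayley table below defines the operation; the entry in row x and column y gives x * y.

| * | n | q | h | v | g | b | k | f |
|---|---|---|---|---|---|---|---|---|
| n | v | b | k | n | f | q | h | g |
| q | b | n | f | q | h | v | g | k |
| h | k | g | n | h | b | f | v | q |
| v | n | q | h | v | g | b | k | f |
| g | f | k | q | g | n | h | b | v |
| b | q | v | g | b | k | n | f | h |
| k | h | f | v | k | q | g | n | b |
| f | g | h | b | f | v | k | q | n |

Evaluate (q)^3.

b

q^1 = q
q^2 = q * q = n
q^3 = n * q = b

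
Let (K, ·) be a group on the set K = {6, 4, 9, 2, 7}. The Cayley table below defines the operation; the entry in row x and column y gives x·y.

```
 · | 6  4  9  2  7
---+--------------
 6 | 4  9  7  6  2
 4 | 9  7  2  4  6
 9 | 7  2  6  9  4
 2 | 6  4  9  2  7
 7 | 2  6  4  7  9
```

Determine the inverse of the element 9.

4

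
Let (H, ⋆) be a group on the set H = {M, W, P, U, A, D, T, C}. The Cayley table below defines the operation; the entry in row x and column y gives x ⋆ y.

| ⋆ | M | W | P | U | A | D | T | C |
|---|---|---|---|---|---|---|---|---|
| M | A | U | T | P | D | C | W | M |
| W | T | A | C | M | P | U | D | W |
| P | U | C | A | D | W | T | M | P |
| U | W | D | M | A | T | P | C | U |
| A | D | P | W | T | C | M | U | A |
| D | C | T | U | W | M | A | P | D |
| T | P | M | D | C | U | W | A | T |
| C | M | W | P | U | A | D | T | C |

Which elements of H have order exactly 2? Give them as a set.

Identity is C. Compute the order of each non-identity element by repeated multiplication:
  M: M → A → D → C  (order 4)
  W: W → A → P → C  (order 4)
  P: P → A → W → C  (order 4)
  U: U → A → T → C  (order 4)
  A: A → C  (order 2)
  D: D → A → M → C  (order 4)
  T: T → A → U → C  (order 4)
Elements of order 2: {A}.

{A}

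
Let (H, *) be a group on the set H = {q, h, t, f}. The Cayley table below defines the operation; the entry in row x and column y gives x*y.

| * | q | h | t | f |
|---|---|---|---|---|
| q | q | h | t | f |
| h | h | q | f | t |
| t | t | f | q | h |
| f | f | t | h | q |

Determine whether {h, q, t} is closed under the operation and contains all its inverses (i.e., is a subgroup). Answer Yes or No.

t*h = f, which is not in {h, q, t}.
The subset is not closed under *, so it is not a subgroup.

No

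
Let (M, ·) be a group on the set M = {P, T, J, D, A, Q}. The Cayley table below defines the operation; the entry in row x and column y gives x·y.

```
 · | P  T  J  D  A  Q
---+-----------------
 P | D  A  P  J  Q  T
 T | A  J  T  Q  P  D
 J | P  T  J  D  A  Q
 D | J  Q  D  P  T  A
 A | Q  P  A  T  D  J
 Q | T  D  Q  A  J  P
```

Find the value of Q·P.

T

Read row Q, column P: Q·P = T.
(Structurally, M here is isomorphic to the cyclic group Z_6.)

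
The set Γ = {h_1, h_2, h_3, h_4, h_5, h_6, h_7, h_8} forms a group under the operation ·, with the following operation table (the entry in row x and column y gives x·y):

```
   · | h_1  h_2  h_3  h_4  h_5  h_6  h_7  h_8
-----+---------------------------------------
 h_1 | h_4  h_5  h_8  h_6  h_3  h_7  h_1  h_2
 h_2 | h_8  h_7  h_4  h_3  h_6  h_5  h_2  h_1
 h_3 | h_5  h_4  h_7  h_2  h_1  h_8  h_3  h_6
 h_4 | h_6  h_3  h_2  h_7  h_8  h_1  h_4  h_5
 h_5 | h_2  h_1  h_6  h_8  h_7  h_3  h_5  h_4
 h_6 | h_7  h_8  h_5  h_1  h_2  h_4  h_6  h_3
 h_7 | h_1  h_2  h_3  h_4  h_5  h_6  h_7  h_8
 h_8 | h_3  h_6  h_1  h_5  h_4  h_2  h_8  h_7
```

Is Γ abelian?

h_1·h_5 = h_3 but h_5·h_1 = h_2.
Since h_1 and h_5 do not commute, Γ is not abelian.

No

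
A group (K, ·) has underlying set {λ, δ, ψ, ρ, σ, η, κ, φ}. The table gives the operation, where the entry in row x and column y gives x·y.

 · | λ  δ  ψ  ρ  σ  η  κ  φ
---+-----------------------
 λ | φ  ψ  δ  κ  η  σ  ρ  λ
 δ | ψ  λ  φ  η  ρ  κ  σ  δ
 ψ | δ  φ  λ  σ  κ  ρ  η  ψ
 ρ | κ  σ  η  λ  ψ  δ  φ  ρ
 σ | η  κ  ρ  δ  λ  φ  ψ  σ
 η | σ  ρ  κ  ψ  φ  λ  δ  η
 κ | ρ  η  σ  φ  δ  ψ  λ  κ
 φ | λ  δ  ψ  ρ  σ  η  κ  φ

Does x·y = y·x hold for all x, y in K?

η·ρ = ψ but ρ·η = δ.
Since η and ρ do not commute, K is not abelian.

No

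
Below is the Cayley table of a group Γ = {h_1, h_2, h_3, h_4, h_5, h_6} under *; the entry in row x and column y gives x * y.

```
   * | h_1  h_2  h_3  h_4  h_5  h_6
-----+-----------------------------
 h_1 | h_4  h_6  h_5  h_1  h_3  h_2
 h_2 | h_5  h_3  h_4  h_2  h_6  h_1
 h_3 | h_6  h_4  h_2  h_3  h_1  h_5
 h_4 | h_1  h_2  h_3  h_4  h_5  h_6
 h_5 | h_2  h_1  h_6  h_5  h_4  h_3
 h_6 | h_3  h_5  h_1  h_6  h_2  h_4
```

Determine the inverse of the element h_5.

First locate the identity: row h_4 matches the header, so h_4 is the identity.
Scan row h_5 for h_4: h_5 * h_5 = h_4. Hence h_5^(-1) = h_5.

h_5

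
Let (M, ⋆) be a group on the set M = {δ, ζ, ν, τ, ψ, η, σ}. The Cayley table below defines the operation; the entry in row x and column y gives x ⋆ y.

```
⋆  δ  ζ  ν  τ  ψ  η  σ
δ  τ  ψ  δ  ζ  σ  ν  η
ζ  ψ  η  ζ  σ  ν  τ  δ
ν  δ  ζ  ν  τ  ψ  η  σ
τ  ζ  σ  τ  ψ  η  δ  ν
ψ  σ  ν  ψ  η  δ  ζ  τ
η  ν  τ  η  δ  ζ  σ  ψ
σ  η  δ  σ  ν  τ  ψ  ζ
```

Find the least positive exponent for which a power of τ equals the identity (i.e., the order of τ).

7

The identity element is ν (its row matches the header).
τ^1 = τ
τ^2 = τ ⋆ τ = ψ
τ^3 = ψ ⋆ τ = η
τ^4 = η ⋆ τ = δ
τ^5 = δ ⋆ τ = ζ
τ^6 = ζ ⋆ τ = σ
τ^7 = σ ⋆ τ = ν
The first power of τ equal to the identity is τ^7, so ord(τ) = 7.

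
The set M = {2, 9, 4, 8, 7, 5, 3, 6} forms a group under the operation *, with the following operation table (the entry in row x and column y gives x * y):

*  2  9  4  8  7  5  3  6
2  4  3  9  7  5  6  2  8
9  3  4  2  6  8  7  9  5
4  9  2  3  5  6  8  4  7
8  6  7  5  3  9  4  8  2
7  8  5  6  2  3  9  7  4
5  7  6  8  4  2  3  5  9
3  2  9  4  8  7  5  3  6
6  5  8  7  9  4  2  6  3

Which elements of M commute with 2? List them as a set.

Compare row 2 with column 2 entry by entry.
4 * 2 = 9 = 2 * 4, so 4 commutes with 2.
6 * 2 = 5 but 2 * 6 = 8, so 6 does not.
Collecting the elements that commute with 2: C(2) = {2, 3, 4, 9}.

{2, 3, 4, 9}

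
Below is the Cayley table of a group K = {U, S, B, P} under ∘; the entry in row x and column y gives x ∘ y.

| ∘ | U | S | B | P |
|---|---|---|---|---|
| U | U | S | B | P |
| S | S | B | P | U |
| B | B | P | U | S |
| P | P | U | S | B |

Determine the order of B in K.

The identity element is U (its row matches the header).
B^1 = B
B^2 = B ∘ B = U
The first power of B equal to the identity is B^2, so ord(B) = 2.
(Structurally, K here is isomorphic to the cyclic group Z_4.)

2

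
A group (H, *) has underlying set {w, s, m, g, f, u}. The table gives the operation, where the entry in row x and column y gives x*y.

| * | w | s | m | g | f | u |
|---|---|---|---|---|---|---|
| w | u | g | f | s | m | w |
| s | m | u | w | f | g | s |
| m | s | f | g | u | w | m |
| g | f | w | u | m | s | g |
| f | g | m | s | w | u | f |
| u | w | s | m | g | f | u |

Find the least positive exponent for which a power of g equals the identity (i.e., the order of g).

3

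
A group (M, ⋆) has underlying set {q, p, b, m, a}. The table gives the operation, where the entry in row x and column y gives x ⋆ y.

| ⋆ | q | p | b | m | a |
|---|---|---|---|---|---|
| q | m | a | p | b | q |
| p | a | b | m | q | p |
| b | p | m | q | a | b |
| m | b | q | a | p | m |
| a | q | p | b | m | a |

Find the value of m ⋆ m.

Read row m, column m: m ⋆ m = p.

p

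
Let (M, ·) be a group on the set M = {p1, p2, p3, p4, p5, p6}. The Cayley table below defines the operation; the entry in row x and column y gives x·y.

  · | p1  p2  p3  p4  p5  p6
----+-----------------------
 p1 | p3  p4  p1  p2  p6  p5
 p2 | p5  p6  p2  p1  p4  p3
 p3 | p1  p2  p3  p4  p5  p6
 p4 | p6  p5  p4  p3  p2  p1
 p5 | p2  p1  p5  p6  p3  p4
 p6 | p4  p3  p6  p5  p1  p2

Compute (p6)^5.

p6^1 = p6
p6^2 = p6·p6 = p2
p6^3 = p2·p6 = p3
p6^4 = p3·p6 = p6
p6^5 = p6·p6 = p2

p2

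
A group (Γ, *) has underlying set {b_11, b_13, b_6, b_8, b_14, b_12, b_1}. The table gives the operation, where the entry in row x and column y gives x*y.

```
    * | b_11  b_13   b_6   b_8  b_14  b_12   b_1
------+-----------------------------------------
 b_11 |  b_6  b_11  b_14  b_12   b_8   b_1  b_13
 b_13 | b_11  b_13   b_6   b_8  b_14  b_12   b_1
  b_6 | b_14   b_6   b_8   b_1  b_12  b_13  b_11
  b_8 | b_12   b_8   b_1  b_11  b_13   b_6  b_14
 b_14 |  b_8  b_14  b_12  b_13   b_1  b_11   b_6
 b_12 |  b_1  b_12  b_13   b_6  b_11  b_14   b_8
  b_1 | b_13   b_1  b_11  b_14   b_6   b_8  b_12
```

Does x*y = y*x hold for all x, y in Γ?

Check whether the table is symmetric across its main diagonal.
Every entry (row x, col y) equals the entry (row y, col x), so Γ is abelian.

Yes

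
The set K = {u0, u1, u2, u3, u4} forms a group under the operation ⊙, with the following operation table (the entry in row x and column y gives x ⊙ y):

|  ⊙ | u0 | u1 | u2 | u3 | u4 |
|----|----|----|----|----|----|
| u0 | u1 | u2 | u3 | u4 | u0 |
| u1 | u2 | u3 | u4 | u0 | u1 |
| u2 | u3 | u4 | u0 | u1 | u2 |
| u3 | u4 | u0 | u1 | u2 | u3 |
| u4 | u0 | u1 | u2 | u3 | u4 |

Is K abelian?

Check whether the table is symmetric across its main diagonal.
Every entry (row x, col y) equals the entry (row y, col x), so K is abelian.

Yes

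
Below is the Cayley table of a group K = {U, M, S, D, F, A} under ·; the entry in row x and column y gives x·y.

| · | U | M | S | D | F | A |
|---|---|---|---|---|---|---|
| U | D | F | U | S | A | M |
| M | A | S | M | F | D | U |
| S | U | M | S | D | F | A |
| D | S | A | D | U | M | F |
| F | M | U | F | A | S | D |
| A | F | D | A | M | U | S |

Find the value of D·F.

M

Read row D, column F: D·F = M.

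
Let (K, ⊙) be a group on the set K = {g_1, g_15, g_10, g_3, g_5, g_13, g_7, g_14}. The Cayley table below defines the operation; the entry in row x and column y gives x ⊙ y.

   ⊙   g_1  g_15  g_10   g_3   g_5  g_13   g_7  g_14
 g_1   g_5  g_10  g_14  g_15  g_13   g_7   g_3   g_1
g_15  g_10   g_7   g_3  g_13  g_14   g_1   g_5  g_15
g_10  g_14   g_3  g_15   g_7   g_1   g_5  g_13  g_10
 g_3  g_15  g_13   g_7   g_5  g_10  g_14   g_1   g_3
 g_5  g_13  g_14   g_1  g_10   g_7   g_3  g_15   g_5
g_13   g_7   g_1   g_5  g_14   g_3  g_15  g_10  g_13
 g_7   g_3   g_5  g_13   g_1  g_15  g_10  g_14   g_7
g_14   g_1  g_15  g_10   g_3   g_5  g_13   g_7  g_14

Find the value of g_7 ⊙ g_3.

g_1

Read row g_7, column g_3: g_7 ⊙ g_3 = g_1.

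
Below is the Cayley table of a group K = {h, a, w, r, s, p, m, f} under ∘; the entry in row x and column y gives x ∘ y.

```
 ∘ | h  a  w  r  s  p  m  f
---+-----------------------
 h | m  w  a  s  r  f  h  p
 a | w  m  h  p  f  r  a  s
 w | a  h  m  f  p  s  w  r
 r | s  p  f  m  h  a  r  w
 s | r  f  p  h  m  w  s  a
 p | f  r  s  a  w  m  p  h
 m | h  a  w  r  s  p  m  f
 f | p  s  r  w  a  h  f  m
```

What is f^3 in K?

f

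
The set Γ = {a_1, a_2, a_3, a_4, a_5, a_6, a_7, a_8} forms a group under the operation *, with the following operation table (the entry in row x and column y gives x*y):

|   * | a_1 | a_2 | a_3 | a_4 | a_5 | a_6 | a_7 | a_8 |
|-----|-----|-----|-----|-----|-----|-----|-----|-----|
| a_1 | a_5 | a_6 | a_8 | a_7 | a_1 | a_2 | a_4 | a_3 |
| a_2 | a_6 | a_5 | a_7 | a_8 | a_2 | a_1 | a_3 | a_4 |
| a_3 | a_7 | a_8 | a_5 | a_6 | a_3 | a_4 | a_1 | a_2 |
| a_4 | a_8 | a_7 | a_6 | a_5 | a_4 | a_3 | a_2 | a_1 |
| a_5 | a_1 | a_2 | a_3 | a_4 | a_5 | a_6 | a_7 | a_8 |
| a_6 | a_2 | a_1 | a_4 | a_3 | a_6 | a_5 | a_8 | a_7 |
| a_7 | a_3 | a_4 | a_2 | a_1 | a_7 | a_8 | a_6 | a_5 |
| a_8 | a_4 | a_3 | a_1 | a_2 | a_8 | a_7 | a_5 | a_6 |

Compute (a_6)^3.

a_6^1 = a_6
a_6^2 = a_6*a_6 = a_5
a_6^3 = a_5*a_6 = a_6

a_6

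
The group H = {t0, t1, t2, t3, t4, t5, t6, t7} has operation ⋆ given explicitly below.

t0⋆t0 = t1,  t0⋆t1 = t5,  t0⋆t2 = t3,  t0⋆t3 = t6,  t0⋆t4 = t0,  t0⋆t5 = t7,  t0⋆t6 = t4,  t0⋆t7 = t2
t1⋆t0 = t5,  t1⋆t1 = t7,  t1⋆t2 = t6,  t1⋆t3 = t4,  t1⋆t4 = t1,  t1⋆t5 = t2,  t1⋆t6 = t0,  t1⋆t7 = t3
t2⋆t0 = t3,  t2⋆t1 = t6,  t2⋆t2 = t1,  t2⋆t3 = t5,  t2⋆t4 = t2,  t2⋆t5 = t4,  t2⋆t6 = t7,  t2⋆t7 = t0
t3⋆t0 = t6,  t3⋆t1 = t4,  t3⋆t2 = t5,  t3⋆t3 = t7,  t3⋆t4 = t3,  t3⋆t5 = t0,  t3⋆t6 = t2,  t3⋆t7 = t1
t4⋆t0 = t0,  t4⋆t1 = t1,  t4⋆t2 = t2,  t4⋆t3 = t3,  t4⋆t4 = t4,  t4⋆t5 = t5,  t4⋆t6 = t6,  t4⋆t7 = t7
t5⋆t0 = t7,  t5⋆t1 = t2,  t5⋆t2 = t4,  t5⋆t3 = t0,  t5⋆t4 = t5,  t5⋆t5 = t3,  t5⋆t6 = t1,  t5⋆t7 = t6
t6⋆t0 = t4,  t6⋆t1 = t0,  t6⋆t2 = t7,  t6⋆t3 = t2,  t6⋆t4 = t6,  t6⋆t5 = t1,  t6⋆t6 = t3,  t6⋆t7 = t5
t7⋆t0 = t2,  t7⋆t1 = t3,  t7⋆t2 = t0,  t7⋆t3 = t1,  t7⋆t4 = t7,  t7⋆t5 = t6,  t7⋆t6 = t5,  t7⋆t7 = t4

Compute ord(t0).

8

The identity element is t4 (its row matches the header).
t0^1 = t0
t0^2 = t0 ⋆ t0 = t1
t0^3 = t1 ⋆ t0 = t5
t0^4 = t5 ⋆ t0 = t7
t0^5 = t7 ⋆ t0 = t2
t0^6 = t2 ⋆ t0 = t3
t0^7 = t3 ⋆ t0 = t6
t0^8 = t6 ⋆ t0 = t4
The first power of t0 equal to the identity is t0^8, so ord(t0) = 8.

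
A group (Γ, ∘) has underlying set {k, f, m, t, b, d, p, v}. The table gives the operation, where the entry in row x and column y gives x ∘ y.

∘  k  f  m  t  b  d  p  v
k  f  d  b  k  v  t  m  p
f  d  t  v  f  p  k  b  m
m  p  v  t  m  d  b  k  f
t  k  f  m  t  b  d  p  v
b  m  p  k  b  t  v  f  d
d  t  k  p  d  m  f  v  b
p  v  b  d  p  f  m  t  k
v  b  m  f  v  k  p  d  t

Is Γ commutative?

No

k ∘ v = p but v ∘ k = b.
Since k and v do not commute, Γ is not abelian.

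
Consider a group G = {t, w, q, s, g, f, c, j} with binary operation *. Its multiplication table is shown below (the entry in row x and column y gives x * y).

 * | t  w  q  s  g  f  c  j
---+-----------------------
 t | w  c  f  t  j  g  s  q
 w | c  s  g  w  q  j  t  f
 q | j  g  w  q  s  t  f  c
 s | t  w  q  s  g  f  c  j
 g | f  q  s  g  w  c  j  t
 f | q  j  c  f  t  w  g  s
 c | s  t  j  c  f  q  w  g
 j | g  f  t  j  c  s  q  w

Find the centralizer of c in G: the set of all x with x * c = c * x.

Compare row c with column c entry by entry.
w * c = t = c * w, so w commutes with c.
g * c = j but c * g = f, so g does not.
Collecting the elements that commute with c: C(c) = {c, s, t, w}.
(Structurally, G here is isomorphic to the quaternion group Q_8.)

{c, s, t, w}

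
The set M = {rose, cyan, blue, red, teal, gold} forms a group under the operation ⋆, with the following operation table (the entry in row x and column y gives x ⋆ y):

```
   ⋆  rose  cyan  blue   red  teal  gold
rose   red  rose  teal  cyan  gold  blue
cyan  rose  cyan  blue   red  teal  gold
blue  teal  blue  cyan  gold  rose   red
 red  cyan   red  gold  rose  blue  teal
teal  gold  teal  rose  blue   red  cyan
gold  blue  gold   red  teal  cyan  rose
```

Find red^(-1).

First locate the identity: row cyan matches the header, so cyan is the identity.
Scan row red for cyan: red ⋆ rose = cyan. Hence red^(-1) = rose.

rose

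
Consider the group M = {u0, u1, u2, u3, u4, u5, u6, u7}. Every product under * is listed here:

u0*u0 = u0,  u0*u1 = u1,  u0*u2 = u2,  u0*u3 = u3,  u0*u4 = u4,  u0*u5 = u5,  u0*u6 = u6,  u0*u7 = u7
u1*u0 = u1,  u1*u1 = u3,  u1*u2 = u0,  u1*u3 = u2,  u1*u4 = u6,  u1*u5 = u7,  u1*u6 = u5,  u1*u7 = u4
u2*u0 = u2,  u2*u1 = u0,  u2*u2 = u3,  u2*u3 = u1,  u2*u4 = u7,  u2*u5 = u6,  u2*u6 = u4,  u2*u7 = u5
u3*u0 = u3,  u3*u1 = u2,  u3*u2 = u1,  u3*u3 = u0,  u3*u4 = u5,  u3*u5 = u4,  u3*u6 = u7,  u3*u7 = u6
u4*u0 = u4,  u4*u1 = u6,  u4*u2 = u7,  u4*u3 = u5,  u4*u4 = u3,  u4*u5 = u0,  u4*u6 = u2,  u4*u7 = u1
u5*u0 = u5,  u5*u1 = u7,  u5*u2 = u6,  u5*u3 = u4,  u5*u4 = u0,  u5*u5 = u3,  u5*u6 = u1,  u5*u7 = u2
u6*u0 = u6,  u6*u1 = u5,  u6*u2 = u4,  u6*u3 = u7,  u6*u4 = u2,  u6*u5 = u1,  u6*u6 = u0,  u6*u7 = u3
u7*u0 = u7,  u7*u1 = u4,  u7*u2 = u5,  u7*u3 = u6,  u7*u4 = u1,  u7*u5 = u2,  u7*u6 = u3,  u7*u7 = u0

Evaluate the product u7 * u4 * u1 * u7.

u7 * u4 = u1
u1 * u1 = u3
u3 * u7 = u6

u6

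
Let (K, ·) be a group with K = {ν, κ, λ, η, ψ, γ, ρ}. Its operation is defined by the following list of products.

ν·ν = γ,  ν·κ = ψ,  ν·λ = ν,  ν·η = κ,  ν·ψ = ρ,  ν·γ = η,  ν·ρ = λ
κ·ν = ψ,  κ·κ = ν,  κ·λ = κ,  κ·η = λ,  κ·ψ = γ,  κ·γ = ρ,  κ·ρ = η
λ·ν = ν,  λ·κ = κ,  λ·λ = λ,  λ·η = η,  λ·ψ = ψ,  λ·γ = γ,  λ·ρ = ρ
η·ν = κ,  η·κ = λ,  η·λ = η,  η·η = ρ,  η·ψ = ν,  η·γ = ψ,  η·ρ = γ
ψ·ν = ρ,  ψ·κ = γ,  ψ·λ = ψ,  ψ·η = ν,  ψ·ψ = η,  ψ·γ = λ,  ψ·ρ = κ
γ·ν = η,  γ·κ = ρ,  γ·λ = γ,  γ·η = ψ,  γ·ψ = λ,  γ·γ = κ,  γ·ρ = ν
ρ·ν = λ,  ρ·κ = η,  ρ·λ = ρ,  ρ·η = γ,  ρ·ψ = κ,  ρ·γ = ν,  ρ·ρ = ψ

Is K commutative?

Yes

Check whether the table is symmetric across its main diagonal.
Every entry (row x, col y) equals the entry (row y, col x), so K is abelian.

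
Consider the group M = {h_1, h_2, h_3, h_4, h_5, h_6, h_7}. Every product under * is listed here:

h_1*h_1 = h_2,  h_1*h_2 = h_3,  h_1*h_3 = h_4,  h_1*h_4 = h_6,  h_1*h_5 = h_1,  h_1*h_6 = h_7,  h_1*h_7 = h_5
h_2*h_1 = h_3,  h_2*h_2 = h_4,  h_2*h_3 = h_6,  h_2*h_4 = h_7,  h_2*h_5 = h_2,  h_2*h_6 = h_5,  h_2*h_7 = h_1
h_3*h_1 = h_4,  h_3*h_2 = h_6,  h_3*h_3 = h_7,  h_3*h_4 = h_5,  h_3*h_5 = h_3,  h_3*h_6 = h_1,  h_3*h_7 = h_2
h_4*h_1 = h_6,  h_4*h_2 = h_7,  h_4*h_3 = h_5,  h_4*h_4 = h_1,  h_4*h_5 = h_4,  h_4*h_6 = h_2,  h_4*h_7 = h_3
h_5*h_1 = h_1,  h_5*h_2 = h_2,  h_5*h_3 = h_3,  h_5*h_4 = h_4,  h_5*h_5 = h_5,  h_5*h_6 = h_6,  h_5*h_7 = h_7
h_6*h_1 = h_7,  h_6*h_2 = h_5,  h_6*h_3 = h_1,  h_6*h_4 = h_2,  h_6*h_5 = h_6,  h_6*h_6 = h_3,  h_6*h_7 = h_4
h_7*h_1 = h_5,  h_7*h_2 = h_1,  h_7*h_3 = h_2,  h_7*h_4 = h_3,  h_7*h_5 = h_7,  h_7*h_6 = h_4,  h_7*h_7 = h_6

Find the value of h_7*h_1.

h_5

Read row h_7, column h_1: h_7*h_1 = h_5.
(Structurally, M here is isomorphic to the cyclic group Z_7.)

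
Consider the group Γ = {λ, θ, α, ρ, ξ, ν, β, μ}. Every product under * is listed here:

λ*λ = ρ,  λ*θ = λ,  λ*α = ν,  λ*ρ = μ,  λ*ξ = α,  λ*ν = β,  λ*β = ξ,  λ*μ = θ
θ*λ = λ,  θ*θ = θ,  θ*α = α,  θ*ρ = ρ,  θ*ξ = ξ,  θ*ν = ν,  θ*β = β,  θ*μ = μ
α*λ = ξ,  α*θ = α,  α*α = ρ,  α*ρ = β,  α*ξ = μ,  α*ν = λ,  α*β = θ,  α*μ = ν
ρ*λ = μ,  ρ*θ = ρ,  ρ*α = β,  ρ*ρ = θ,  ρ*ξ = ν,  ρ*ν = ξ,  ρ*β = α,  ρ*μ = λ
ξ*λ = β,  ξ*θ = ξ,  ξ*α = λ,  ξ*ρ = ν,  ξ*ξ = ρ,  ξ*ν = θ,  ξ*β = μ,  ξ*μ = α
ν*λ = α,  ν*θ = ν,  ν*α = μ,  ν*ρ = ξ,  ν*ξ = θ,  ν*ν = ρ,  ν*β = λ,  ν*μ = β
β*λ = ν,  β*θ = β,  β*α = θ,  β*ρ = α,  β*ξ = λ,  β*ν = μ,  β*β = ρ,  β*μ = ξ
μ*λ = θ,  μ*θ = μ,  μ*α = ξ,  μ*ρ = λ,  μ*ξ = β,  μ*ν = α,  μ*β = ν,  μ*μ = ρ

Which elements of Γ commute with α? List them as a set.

Compare row α with column α entry by entry.
ρ * α = β = α * ρ, so ρ commutes with α.
ξ * α = λ but α * ξ = μ, so ξ does not.
Collecting the elements that commute with α: C(α) = {α, β, θ, ρ}.

{α, β, θ, ρ}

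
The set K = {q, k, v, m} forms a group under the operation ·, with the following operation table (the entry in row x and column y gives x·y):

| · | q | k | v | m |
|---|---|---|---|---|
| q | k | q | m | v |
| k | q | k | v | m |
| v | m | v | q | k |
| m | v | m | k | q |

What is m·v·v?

v

m·v = k
k·v = v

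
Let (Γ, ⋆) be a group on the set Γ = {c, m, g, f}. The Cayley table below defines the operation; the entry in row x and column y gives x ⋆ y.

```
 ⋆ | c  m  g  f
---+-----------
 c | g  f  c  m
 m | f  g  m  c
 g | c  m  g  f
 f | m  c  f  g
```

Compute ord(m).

2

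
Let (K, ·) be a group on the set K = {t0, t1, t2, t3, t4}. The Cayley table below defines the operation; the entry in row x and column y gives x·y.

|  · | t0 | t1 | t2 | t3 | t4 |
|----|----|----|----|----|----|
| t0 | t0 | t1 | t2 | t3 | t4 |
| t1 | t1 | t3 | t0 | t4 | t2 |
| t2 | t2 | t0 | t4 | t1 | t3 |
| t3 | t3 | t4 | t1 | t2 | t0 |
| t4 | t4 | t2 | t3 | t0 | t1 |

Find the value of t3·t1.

Read row t3, column t1: t3·t1 = t4.

t4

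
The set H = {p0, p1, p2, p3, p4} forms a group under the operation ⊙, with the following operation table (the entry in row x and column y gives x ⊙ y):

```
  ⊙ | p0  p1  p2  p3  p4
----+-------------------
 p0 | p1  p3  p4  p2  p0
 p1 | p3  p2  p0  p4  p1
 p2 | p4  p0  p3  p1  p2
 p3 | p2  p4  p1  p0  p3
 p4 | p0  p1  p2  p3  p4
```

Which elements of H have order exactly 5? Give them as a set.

{p0, p1, p2, p3}

Identity is p4. Compute the order of each non-identity element by repeated multiplication:
  p0: p0 → p1 → p3 → p2 → p4  (order 5)
  p1: p1 → p2 → p0 → p3 → p4  (order 5)
  p2: p2 → p3 → p1 → p0 → p4  (order 5)
  p3: p3 → p0 → p2 → p1 → p4  (order 5)
Elements of order 5: {p0, p1, p2, p3}.
(Structurally, H here is isomorphic to the cyclic group Z_5.)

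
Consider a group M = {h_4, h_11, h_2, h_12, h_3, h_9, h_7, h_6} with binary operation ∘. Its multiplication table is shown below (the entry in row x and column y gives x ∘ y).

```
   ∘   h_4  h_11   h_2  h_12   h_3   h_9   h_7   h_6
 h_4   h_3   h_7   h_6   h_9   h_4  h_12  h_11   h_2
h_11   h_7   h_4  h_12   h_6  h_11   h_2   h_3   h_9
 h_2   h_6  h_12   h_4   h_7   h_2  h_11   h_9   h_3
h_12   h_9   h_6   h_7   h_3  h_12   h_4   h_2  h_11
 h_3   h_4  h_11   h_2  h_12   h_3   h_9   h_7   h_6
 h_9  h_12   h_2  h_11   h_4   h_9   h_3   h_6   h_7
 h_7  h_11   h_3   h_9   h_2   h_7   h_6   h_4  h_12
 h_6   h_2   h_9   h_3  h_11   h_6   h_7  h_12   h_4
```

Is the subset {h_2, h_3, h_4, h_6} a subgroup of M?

Yes

{h_2, h_3, h_4, h_6} contains the identity h_3.
Checking products: every product of two elements of {h_2, h_3, h_4, h_6} (read from the table) lies in {h_2, h_3, h_4, h_6}, so the set is closed.
In a finite group, a nonempty closed subset is a subgroup. So {h_2, h_3, h_4, h_6} ≤ M.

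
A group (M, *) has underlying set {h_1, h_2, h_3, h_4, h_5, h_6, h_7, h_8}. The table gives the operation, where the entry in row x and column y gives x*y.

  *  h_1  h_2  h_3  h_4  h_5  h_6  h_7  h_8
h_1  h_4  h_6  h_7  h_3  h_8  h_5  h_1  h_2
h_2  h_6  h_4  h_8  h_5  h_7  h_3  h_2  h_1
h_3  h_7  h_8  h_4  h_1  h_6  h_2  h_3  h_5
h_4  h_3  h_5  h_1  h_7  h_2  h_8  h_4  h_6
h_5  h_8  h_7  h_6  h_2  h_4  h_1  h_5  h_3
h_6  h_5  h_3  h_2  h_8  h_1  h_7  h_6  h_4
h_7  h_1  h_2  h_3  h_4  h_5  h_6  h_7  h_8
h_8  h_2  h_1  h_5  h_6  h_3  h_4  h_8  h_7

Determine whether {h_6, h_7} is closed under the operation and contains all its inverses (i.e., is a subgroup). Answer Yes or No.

Yes

{h_6, h_7} contains the identity h_7.
Checking products: every product of two elements of {h_6, h_7} (read from the table) lies in {h_6, h_7}, so the set is closed.
In a finite group, a nonempty closed subset is a subgroup. So {h_6, h_7} ≤ M.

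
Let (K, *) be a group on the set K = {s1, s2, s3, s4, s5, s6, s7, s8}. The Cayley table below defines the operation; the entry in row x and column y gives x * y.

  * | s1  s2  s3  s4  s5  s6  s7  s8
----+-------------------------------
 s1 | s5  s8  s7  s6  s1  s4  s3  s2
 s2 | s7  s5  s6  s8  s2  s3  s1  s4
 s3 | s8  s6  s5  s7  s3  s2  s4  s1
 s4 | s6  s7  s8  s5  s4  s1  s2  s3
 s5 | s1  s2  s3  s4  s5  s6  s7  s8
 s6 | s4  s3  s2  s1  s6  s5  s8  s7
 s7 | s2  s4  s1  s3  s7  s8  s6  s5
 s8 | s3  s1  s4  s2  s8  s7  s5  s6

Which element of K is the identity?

The identity e satisfies e * x = x for all x, so its row in the table reproduces the column headers.
Row s5 reads: s1, s2, s3, s4, s5, s6, s7, s8 — exactly the header order. So s5 is the identity.
(Structurally, K here is isomorphic to the dihedral group D_4.)

s5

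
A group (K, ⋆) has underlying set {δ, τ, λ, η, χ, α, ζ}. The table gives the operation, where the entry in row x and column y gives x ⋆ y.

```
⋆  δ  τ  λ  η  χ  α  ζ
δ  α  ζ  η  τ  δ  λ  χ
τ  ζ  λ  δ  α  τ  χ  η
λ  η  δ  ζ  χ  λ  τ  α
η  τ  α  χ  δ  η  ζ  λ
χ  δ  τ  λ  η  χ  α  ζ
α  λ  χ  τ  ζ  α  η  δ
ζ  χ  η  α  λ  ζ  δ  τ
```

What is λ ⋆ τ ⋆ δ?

λ ⋆ τ = δ
δ ⋆ δ = α
(Structurally, K here is isomorphic to the cyclic group Z_7.)

α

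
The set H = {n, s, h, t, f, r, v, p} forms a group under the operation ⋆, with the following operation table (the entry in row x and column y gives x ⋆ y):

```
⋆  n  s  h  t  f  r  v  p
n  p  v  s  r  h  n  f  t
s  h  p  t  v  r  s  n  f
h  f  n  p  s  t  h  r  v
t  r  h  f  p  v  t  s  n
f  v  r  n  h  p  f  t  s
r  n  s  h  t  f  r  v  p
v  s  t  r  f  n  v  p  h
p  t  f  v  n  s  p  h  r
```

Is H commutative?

No

v ⋆ f = n but f ⋆ v = t.
Since v and f do not commute, H is not abelian.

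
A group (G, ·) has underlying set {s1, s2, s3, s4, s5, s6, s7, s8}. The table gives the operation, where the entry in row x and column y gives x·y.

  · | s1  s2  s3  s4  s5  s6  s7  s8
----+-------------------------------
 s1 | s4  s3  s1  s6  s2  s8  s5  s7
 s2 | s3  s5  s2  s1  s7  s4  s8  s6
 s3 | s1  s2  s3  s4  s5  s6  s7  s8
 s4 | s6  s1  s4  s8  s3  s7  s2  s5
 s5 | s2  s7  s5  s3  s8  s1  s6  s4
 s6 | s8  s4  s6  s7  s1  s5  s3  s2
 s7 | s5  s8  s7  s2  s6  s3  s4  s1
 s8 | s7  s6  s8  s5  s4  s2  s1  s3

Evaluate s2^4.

s8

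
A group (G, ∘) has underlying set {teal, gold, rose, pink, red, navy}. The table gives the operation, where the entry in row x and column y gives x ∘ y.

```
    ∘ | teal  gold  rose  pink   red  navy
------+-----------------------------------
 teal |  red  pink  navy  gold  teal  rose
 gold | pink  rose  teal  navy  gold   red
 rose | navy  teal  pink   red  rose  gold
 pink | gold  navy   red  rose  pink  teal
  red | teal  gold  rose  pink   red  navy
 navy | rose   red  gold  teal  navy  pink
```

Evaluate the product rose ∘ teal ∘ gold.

rose ∘ teal = navy
navy ∘ gold = red

red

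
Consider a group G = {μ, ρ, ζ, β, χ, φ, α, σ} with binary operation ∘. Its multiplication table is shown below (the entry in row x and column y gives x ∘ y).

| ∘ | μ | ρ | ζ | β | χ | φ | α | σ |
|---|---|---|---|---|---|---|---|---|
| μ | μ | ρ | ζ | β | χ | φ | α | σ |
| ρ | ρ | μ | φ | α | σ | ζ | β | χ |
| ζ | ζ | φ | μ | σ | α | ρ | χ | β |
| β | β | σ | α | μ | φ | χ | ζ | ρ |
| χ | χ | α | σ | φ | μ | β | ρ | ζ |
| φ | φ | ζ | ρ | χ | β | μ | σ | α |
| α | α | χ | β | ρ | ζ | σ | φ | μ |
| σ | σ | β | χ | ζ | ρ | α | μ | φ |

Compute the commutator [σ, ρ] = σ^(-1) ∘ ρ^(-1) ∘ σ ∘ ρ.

φ

Identity is μ; from the table σ^(-1) = α and ρ^(-1) = ρ.
α ∘ ρ = χ
χ ∘ σ = ζ
ζ ∘ ρ = φ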